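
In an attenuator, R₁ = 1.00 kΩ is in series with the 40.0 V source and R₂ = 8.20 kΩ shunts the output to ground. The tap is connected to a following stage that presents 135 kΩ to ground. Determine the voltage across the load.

V_out ≈ 35.4 V

The load sits in parallel with R₂: R₂‖R_L = (8.20 × 135) / (8.20 + 135) = 7.730 kΩ.
V_out = 40.0 × 7.730 / (1.00 + 7.730) = 40.0 × 7.730/8.730 = 35.4 V.
(Unloaded it would have been 35.7 V.)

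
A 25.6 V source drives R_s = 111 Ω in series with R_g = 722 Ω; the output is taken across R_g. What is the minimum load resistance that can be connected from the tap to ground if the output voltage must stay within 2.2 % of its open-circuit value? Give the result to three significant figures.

Output resistance R_th = R_s‖R_g = (111 × 722)/833.0 = 96.21 Ω.
The fractional drop is R_th/(R_th + R_L); requiring this ≤ 0.0220 gives R_L ≥ R_th(1/0.0220 − 1) = 96.21 × 44.45 = 4.28 kΩ.

R_L(min) ≈ 4.28 kΩ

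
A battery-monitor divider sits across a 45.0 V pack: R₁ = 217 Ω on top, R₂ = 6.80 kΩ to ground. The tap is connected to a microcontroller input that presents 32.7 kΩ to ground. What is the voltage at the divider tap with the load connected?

V_out ≈ 43.3 V

The load sits in parallel with R₂: R₂‖R_L = (6800 × 32700) / (6800 + 32700) = 5629 Ω.
V_out = 45.0 × 5629 / (217 + 5629) = 45.0 × 5629/5846 = 43.3 V.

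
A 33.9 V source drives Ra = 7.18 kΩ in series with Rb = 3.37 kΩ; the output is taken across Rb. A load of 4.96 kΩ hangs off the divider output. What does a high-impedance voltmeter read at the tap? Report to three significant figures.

The load sits in parallel with Rb: Rb‖R_L = (3.37 × 4.96) / (3.37 + 4.96) = 2.007 kΩ.
V_out = 33.9 × 2.007 / (7.18 + 2.007) = 33.9 × 2.007/9.187 = 7.40 V.

V_out ≈ 7.40 V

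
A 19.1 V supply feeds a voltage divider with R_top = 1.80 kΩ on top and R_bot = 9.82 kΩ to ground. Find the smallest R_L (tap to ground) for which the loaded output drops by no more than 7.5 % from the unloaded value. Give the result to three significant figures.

Output resistance R_th = R_top‖R_bot = (1.80 × 9.82)/11.62 = 1.521 kΩ.
The fractional drop is R_th/(R_th + R_L); requiring this ≤ 0.0750 gives R_L ≥ R_th(1/0.0750 − 1) = 1.521 × 12.33 = 18.8 kΩ.

R_L(min) ≈ 18.8 kΩ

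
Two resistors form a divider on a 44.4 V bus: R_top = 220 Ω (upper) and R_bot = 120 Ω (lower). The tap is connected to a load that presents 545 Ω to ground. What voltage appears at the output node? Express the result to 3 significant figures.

V_out ≈ 13.7 V

The load sits in parallel with R_bot: R_bot‖R_L = (120 × 545) / (120 + 545) = 98.35 Ω.
V_out = 44.4 × 98.35 / (220 + 98.35) = 44.4 × 98.35/318.3 = 13.7 V.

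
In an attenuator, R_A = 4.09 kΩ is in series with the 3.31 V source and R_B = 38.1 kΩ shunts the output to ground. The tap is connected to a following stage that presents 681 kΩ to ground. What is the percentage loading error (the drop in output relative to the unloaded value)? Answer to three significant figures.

0.539 %

The divider's output (Thévenin) resistance is R_A‖R_B = 3.694 kΩ.
Fractional drop under load = R_th/(R_th + R_L) = 3.694 / (3.694 + 681) = 0.005394.
So the output falls by 0.539 %.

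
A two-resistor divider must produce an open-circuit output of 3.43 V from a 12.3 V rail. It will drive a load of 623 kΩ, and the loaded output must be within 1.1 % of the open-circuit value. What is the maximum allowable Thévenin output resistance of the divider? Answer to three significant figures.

Loading drop = R_th/(R_th + R_L) ≤ 0.0110, so R_th ≤ R_L · ε/(1−ε) = 623 kΩ × 0.0110/0.9890 = 6.93 kΩ.

R_th ≤ 6.93 kΩ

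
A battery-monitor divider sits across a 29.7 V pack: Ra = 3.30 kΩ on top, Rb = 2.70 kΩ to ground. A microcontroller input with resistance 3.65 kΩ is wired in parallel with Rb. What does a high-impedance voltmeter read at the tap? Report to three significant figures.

The load sits in parallel with Rb: Rb‖R_L = (2.70 × 3.65) / (2.70 + 3.65) = 1.552 kΩ.
V_out = 29.7 × 1.552 / (3.30 + 1.552) = 29.7 × 1.552/4.852 = 9.50 V.

V_out ≈ 9.50 V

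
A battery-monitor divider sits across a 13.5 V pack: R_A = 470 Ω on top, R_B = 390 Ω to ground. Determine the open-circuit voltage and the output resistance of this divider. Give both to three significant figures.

V_th is the open-circuit tap voltage: 13.5 × 390/(470 + 390) = 6.12 V.
With the supply zeroed, R_A and R_B appear in parallel from the tap: R_th = R_A‖R_B = (470 × 390)/860.0 = 213 Ω.

V_th = 6.12 V, R_th = 213 Ω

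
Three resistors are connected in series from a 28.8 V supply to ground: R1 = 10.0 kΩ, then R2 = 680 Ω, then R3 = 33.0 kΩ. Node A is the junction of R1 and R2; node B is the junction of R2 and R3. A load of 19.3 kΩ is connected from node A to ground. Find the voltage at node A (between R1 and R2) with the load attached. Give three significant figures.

Below node A the series string R2+R3 = 33680 Ω sits in parallel with the 19300 Ω load: 12270 Ω.
V_A = 28.8 × 12270/(10000 + 12270) = 15.9 V.

V ≈ 15.9 V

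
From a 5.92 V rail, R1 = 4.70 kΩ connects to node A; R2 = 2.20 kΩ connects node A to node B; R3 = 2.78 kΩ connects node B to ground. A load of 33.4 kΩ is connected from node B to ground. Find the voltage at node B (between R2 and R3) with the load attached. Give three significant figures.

At node B, R3 is in parallel with the load: R3‖R_L = 2.566 kΩ.
Below node A the resistance is R2 + (R3‖R_L) = 4.766 kΩ, so V_A = 5.92 × 4.766/9.466 = 2.981 V.
Then V_B = V_A × (R3‖R_L)/(R2 + R3‖R_L) = 2.981 × 2.566/4.766 = 1.60 V.

V ≈ 1.60 V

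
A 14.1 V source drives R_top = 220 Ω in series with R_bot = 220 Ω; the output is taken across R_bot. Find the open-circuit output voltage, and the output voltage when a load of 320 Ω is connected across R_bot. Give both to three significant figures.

Open-circuit: V = 14.1 × 220/(220 + 220) = 7.05 V.
With the load, R_bot becomes R_bot‖R_L = 130.4 Ω, so V = 14.1 × 130.4/350.4 = 5.25 V.

Unloaded: 7.05 V; loaded: 5.25 V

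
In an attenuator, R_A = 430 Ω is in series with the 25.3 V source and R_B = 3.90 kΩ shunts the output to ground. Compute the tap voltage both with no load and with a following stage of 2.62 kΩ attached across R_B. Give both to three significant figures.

Open-circuit: V = 25.3 × 3900/(430 + 3900) = 22.8 V.
With the load, R_B becomes R_B‖R_L = 1567 Ω, so V = 25.3 × 1567/1997 = 19.9 V.

Unloaded: 22.8 V; loaded: 19.9 V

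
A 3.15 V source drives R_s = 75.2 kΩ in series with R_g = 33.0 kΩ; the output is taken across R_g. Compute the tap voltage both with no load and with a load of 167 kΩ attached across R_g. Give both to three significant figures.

Open-circuit: V = 3.15 × 33.0/(75.2 + 33.0) = 0.961 V.
With the load, R_g becomes R_g‖R_L = 27.55 kΩ, so V = 3.15 × 27.55/102.8 = 0.845 V.

Unloaded: 0.961 V; loaded: 0.845 V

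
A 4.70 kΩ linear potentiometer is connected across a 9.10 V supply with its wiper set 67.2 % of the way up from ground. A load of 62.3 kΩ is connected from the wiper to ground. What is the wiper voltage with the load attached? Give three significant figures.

The wiper splits the pot into (1−α)R = 1.542 kΩ above and αR = 3.158 kΩ below.
Lower section ‖ load = 3.006 kΩ.
V_wiper = 9.10 × 3.006/(1.542 + 3.006) = 6.02 V.

V ≈ 6.02 V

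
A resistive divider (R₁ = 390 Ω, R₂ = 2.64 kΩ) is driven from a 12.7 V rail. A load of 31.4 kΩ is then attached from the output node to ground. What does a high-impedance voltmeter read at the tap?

The load sits in parallel with R₂: R₂‖R_L = (2640 × 31400) / (2640 + 31400) = 2435 Ω.
V_out = 12.7 × 2435 / (390 + 2435) = 12.7 × 2435/2825 = 10.9 V.

V_out ≈ 10.9 V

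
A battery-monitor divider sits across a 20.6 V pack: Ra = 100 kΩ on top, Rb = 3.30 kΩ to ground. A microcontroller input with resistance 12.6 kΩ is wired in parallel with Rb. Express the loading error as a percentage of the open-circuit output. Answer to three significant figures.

The divider's output (Thévenin) resistance is Ra‖Rb = 3.195 kΩ.
Fractional drop under load = R_th/(R_th + R_L) = 3.195 / (3.195 + 12.6) = 0.2023.
So the output falls by 20.2 %.

20.2 %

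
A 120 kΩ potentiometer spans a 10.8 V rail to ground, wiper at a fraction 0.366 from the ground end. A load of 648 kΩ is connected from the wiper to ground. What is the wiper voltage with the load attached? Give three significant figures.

The wiper splits the pot into (1−α)R = 76.08 kΩ above and αR = 43.92 kΩ below.
Lower section ‖ load = 41.13 kΩ.
V_wiper = 10.8 × 41.13/(76.08 + 41.13) = 3.79 V.

V ≈ 3.79 V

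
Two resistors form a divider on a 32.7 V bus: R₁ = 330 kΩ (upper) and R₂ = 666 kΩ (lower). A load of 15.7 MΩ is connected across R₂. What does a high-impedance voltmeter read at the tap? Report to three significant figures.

V_out ≈ 21.6 V

The load sits in parallel with R₂: R₂‖R_L = (666 × 15700) / (666 + 15700) = 638.9 kΩ.
V_out = 32.7 × 638.9 / (330 + 638.9) = 32.7 × 638.9/968.9 = 21.6 V.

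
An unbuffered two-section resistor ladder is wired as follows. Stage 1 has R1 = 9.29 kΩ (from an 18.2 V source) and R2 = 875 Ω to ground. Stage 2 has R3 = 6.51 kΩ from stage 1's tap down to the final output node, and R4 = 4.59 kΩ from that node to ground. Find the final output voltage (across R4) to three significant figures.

V_out ≈ 0.604 V

Stage 2 presents R3+R4 = 11100 Ω as a load on stage 1's tap.
Stage 1's lower leg becomes R2‖(R3+R4) = 811.1 Ω, so V_mid = 18.2 × 811.1/10100 = 1.461 V.
Stage 2 is itself unloaded: V_out = V_mid × R4/(R3+R4) = 1.461 × 4590/11100 = 0.604 V.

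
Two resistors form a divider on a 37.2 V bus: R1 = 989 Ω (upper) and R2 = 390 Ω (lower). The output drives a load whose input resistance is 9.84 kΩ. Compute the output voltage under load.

The load sits in parallel with R2: R2‖R_L = (390 × 9840) / (390 + 9840) = 375.1 Ω.
V_out = 37.2 × 375.1 / (989 + 375.1) = 37.2 × 375.1/1364 = 10.2 V.
(Unloaded it would have been 10.5 V.)

V_out ≈ 10.2 V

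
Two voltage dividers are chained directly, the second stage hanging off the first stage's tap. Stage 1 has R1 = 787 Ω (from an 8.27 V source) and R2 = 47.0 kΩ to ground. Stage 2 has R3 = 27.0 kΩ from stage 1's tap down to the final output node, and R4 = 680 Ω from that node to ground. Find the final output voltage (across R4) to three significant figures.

Stage 2 presents R3+R4 = 27680 Ω as a load on stage 1's tap.
Stage 1's lower leg becomes R2‖(R3+R4) = 17420 Ω, so V_mid = 8.27 × 17420/18210 = 7.913 V.
Stage 2 is itself unloaded: V_out = V_mid × R4/(R3+R4) = 7.913 × 680/27680 = 0.194 V.

V_out ≈ 0.194 V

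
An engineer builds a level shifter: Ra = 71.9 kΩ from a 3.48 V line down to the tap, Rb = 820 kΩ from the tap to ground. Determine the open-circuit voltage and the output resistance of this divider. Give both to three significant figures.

V_th is the open-circuit tap voltage: 3.48 × 820/(71.9 + 820) = 3.20 V.
With the supply zeroed, Ra and Rb appear in parallel from the tap: R_th = Ra‖Rb = (71.9 × 820)/891.9 = 66.1 kΩ.

V_th = 3.20 V, R_th = 66.1 kΩ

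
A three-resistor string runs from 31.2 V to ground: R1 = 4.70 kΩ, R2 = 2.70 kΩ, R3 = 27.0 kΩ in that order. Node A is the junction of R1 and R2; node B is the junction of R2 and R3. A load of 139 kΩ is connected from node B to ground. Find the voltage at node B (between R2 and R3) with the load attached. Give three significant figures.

At node B, R3 is in parallel with the load: R3‖R_L = 22.61 kΩ.
Below node A the resistance is R2 + (R3‖R_L) = 25.31 kΩ, so V_A = 31.2 × 25.31/30.01 = 26.31 V.
Then V_B = V_A × (R3‖R_L)/(R2 + R3‖R_L) = 26.31 × 22.61/25.31 = 23.5 V.

V ≈ 23.5 V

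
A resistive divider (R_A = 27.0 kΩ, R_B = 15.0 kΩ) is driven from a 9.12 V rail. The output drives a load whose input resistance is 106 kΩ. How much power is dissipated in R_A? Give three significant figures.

Total resistance from the source is R_A + (R_B‖R_L) = 40.14 kΩ, so I = 9.12/40.14 kΩ = 0.2272 mA.
P = I²·R_A = (0.2272 mA)² × 27.0 kΩ = 1.39 mW.

P ≈ 1.39 mW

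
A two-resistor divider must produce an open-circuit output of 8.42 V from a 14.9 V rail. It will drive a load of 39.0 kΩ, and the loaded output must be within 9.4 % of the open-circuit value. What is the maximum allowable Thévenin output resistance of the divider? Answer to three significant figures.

R_th ≤ 4.05 kΩ

Loading drop = R_th/(R_th + R_L) ≤ 0.0940, so R_th ≤ R_L · ε/(1−ε) = 39.0 kΩ × 0.0940/0.9060 = 4.05 kΩ.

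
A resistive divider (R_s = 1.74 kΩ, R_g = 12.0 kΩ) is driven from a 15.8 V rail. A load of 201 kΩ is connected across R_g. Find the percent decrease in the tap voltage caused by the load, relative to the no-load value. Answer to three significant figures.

The divider's output (Thévenin) resistance is R_s‖R_g = 1.520 kΩ.
Fractional drop under load = R_th/(R_th + R_L) = 1.520 / (1.520 + 201) = 0.007504.
So the output falls by 0.750 %.

0.750 %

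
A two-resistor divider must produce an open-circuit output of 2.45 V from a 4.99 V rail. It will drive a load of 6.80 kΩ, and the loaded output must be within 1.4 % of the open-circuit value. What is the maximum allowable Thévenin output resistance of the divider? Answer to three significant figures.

R_th ≤ 96.6 Ω

Loading drop = R_th/(R_th + R_L) ≤ 0.0140, so R_th ≤ R_L · ε/(1−ε) = 6.80 kΩ × 0.0140/0.9860 = 96.6 Ω.
(Any R1, R2 with R2/(R1+R2) = 0.491 and R1‖R2 ≤ 96.6 Ω will meet the spec.)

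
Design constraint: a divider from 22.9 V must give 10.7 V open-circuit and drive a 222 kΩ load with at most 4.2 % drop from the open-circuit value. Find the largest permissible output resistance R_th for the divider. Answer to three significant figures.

R_th ≤ 9.73 kΩ

Loading drop = R_th/(R_th + R_L) ≤ 0.0420, so R_th ≤ R_L · ε/(1−ε) = 222 kΩ × 0.0420/0.9580 = 9.73 kΩ.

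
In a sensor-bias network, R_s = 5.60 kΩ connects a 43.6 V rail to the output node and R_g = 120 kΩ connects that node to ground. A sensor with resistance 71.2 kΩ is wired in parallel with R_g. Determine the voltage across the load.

The load sits in parallel with R_g: R_g‖R_L = (120 × 71.2) / (120 + 71.2) = 44.69 kΩ.
V_out = 43.6 × 44.69 / (5.60 + 44.69) = 43.6 × 44.69/50.29 = 38.7 V.
(Unloaded it would have been 41.7 V.)

V_out ≈ 38.7 V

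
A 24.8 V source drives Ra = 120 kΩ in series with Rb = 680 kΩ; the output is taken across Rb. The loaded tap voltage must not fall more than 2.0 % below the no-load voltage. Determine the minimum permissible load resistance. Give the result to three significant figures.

Output resistance R_th = Ra‖Rb = (120 × 680)/800.0 = 102.0 kΩ.
The fractional drop is R_th/(R_th + R_L); requiring this ≤ 0.0200 gives R_L ≥ R_th(1/0.0200 − 1) = 102.0 × 49.00 = 5.00 MΩ.

R_L(min) ≈ 5.00 MΩ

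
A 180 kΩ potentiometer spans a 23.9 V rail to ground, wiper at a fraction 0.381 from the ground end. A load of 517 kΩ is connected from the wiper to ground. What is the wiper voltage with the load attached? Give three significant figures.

V ≈ 8.41 V

The wiper splits the pot into (1−α)R = 111.4 kΩ above and αR = 68.58 kΩ below.
Lower section ‖ load = 60.55 kΩ.
V_wiper = 23.9 × 60.55/(111.4 + 60.55) = 8.41 V.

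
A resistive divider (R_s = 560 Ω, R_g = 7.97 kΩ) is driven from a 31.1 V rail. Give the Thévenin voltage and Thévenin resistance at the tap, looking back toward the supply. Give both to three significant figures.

V_th is the open-circuit tap voltage: 31.1 × 7970/(560 + 7970) = 29.1 V.
With the supply zeroed, R_s and R_g appear in parallel from the tap: R_th = R_s‖R_g = (560 × 7970)/8530 = 523 Ω.

V_th = 29.1 V, R_th = 523 Ω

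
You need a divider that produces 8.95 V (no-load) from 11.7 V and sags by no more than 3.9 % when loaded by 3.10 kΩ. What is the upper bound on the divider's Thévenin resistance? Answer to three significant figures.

Loading drop = R_th/(R_th + R_L) ≤ 0.0390, so R_th ≤ R_L · ε/(1−ε) = 3.10 kΩ × 0.0390/0.9610 = 126 Ω.

R_th ≤ 126 Ω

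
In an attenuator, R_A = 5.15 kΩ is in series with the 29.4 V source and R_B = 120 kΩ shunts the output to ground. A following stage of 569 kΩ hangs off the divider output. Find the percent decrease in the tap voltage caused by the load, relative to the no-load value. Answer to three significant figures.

0.860 %

The divider's output (Thévenin) resistance is R_A‖R_B = 4.938 kΩ.
Fractional drop under load = R_th/(R_th + R_L) = 4.938 / (4.938 + 569) = 0.008604.
So the output falls by 0.860 %.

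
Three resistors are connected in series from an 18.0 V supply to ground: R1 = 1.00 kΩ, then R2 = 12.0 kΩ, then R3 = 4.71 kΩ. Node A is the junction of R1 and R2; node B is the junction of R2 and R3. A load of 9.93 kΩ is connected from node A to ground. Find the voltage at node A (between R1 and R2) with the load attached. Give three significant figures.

Below node A the series string R2+R3 = 16.71 kΩ sits in parallel with the 9.93 kΩ load: 6.229 kΩ.
V_A = 18.0 × 6.229/(1.00 + 6.229) = 15.5 V.

V ≈ 15.5 V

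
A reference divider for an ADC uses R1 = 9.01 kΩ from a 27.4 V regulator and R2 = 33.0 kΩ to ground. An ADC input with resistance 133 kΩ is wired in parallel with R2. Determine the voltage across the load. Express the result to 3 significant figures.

V_out ≈ 20.4 V

The load sits in parallel with R2: R2‖R_L = (33.0 × 133) / (33.0 + 133) = 26.44 kΩ.
V_out = 27.4 × 26.44 / (9.01 + 26.44) = 27.4 × 26.44/35.45 = 20.4 V.
(Unloaded it would have been 21.5 V.)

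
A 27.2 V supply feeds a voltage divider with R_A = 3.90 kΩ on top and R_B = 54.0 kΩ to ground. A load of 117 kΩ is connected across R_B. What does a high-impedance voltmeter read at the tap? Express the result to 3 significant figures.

V_out ≈ 24.6 V

The load sits in parallel with R_B: R_B‖R_L = (54.0 × 117) / (54.0 + 117) = 36.95 kΩ.
V_out = 27.2 × 36.95 / (3.90 + 36.95) = 27.2 × 36.95/40.85 = 24.6 V.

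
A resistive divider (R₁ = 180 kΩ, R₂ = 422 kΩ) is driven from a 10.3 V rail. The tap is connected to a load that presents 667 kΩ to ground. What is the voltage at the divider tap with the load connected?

V_out ≈ 6.07 V

The load sits in parallel with R₂: R₂‖R_L = (422 × 667) / (422 + 667) = 258.5 kΩ.
V_out = 10.3 × 258.5 / (180 + 258.5) = 10.3 × 258.5/438.5 = 6.07 V.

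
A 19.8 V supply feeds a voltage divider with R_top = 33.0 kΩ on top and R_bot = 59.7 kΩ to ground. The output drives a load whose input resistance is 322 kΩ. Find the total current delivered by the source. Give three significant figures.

R_bot‖R_L = 50.36 kΩ, so the source sees R_top + R_bot‖R_L = 83.36 kΩ.
I = 19.8 V / 83.36 kΩ = 0.238 mA.

I ≈ 0.238 mA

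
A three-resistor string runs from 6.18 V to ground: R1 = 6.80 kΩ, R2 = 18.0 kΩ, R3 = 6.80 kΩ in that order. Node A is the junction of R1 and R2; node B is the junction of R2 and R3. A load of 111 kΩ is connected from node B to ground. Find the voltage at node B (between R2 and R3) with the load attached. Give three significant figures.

V ≈ 1.27 V

At node B, R3 is in parallel with the load: R3‖R_L = 6.407 kΩ.
Below node A the resistance is R2 + (R3‖R_L) = 24.41 kΩ, so V_A = 6.18 × 24.41/31.21 = 4.833 V.
Then V_B = V_A × (R3‖R_L)/(R2 + R3‖R_L) = 4.833 × 6.407/24.41 = 1.27 V.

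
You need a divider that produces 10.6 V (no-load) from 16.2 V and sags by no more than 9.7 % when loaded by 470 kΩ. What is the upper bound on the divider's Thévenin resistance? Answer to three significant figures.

R_th ≤ 50.5 kΩ

Loading drop = R_th/(R_th + R_L) ≤ 0.0970, so R_th ≤ R_L · ε/(1−ε) = 470 kΩ × 0.0970/0.9030 = 50.5 kΩ.
(Any R1, R2 with R2/(R1+R2) = 0.654 and R1‖R2 ≤ 50.5 kΩ will meet the spec.)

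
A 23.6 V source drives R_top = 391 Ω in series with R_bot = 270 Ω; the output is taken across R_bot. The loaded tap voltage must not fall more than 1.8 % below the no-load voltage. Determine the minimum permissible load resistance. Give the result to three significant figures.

R_L(min) ≈ 8.71 kΩ

Output resistance R_th = R_top‖R_bot = (391 × 270)/661.0 = 159.7 Ω.
The fractional drop is R_th/(R_th + R_L); requiring this ≤ 0.0180 gives R_L ≥ R_th(1/0.0180 − 1) = 159.7 × 54.56 = 8.71 kΩ.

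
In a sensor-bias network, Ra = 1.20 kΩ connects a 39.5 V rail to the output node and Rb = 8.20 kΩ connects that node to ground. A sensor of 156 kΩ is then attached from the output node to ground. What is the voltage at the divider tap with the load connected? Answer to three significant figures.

V_out ≈ 34.2 V

The load sits in parallel with Rb: Rb‖R_L = (8.20 × 156) / (8.20 + 156) = 7.790 kΩ.
V_out = 39.5 × 7.790 / (1.20 + 7.790) = 39.5 × 7.790/8.990 = 34.2 V.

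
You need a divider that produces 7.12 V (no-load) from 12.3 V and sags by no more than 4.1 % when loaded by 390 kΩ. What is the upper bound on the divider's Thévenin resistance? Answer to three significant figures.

Loading drop = R_th/(R_th + R_L) ≤ 0.0410, so R_th ≤ R_L · ε/(1−ε) = 390 kΩ × 0.0410/0.9590 = 16.7 kΩ.

R_th ≤ 16.7 kΩ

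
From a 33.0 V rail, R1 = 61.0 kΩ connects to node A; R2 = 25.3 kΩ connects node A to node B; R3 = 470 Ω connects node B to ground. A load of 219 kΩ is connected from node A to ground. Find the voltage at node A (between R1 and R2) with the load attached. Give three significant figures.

V ≈ 9.05 V

Below node A the series string R2+R3 = 25770 Ω sits in parallel with the 219000 Ω load: 23060 Ω.
V_A = 33.0 × 23060/(61000 + 23060) = 9.05 V.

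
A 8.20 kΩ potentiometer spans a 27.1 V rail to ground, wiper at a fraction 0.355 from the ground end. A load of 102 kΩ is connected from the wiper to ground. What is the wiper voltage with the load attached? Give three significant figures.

V ≈ 9.45 V

The wiper splits the pot into (1−α)R = 5.289 kΩ above and αR = 2.911 kΩ below.
Lower section ‖ load = 2.830 kΩ.
V_wiper = 27.1 × 2.830/(5.289 + 2.830) = 9.45 V.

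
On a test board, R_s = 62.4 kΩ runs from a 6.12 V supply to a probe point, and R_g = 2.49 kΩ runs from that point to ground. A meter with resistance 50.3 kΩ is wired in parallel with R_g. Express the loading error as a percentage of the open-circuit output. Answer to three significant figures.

The divider's output (Thévenin) resistance is R_s‖R_g = 2.394 kΩ.
Fractional drop under load = R_th/(R_th + R_L) = 2.394 / (2.394 + 50.3) = 0.04544.
So the output falls by 4.54 %.

4.54 %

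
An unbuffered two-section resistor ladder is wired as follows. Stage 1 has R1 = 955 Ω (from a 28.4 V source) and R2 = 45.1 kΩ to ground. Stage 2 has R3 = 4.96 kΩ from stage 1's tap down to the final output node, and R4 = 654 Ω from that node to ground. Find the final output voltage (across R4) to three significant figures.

V_out ≈ 2.78 V

Stage 2 presents R3+R4 = 5614 Ω as a load on stage 1's tap.
Stage 1's lower leg becomes R2‖(R3+R4) = 4993 Ω, so V_mid = 28.4 × 4993/5948 = 23.84 V.
Stage 2 is itself unloaded: V_out = V_mid × R4/(R3+R4) = 23.84 × 654/5614 = 2.78 V.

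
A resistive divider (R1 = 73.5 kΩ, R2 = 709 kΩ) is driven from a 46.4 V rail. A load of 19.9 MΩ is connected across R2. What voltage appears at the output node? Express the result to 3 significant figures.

The load sits in parallel with R2: R2‖R_L = (709 × 19900) / (709 + 19900) = 684.6 kΩ.
V_out = 46.4 × 684.6 / (73.5 + 684.6) = 46.4 × 684.6/758.1 = 41.9 V.
(Unloaded it would have been 42.0 V.)

V_out ≈ 41.9 V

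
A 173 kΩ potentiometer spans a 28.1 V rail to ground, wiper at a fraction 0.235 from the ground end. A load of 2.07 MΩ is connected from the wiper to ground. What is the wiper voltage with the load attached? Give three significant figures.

V ≈ 6.51 V

The wiper splits the pot into (1−α)R = 132.3 kΩ above and αR = 40.66 kΩ below.
Lower section ‖ load = 39.87 kΩ.
V_wiper = 28.1 × 39.87/(132.3 + 39.87) = 6.51 V.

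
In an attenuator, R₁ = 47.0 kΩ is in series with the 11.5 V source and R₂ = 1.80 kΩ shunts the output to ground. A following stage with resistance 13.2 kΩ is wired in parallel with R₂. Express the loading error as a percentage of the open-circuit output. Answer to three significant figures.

11.6 %

Unloaded V = 11.5 × 1.80/48.80 = 0.42418 V.
Loaded: R₂‖R_L = 1.584 kΩ, giving V = 11.5 × 1.584/48.58 = 0.37494 V.
Drop = (0.42418 − 0.37494) / 0.42418 = 11.6 %.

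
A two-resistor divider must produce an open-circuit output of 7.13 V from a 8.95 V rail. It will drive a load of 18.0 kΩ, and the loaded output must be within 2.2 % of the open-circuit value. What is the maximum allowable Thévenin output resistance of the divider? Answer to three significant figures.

Loading drop = R_th/(R_th + R_L) ≤ 0.0220, so R_th ≤ R_L · ε/(1−ε) = 18.0 kΩ × 0.0220/0.9780 = 405 Ω.

R_th ≤ 405 Ω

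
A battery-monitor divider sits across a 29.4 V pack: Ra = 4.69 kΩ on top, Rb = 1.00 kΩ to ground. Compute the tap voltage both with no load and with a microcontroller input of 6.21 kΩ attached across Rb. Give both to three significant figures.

Unloaded: 5.17 V; loaded: 4.56 V

Open-circuit: V = 29.4 × 1.00/(4.69 + 1.00) = 5.17 V.
With the load, Rb becomes Rb‖R_L = 0.8613 kΩ, so V = 29.4 × 0.8613/5.551 = 4.56 V.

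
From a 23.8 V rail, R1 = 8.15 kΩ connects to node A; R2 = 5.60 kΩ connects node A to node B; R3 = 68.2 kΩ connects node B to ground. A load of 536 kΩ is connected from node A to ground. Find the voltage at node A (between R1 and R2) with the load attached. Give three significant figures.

V ≈ 21.1 V

Below node A the series string R2+R3 = 73.80 kΩ sits in parallel with the 536 kΩ load: 64.87 kΩ.
V_A = 23.8 × 64.87/(8.15 + 64.87) = 21.1 V.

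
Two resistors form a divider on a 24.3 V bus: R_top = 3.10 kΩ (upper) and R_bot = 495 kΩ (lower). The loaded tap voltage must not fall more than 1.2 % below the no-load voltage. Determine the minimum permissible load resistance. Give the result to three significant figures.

R_L(min) ≈ 254 kΩ

Output resistance R_th = R_top‖R_bot = (3.10 × 495)/498.1 = 3.081 kΩ.
The fractional drop is R_th/(R_th + R_L); requiring this ≤ 0.0120 gives R_L ≥ R_th(1/0.0120 − 1) = 3.081 × 82.33 = 254 kΩ.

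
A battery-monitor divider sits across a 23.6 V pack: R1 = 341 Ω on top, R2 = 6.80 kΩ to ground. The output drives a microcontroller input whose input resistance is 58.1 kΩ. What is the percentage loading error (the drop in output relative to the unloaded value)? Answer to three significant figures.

0.556 %

The divider's output (Thévenin) resistance is R1‖R2 = 324.7 Ω.
Fractional drop under load = R_th/(R_th + R_L) = 324.7 / (324.7 + 58100) = 0.005558.
So the output falls by 0.556 %.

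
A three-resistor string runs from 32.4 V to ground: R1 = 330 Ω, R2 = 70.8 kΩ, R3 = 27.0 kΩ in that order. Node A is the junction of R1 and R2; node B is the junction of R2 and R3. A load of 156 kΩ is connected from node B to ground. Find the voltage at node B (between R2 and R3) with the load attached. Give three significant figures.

V ≈ 7.92 V

At node B, R3 is in parallel with the load: R3‖R_L = 23020 Ω.
Below node A the resistance is R2 + (R3‖R_L) = 93820 Ω, so V_A = 32.4 × 93820/94150 = 32.29 V.
Then V_B = V_A × (R3‖R_L)/(R2 + R3‖R_L) = 32.29 × 23020/93820 = 7.92 V.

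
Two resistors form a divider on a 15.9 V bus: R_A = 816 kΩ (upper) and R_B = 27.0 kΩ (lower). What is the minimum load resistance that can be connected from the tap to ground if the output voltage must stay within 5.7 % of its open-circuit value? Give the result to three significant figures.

Output resistance R_th = R_A‖R_B = (816 × 27.0)/843.0 = 26.14 kΩ.
The fractional drop is R_th/(R_th + R_L); requiring this ≤ 0.0570 gives R_L ≥ R_th(1/0.0570 − 1) = 26.14 × 16.54 = 432 kΩ.

R_L(min) ≈ 432 kΩ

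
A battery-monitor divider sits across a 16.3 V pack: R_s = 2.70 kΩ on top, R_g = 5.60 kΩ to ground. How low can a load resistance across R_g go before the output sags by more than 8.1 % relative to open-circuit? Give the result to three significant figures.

Output resistance R_th = R_s‖R_g = (2.70 × 5.60)/8.300 = 1.822 kΩ.
The fractional drop is R_th/(R_th + R_L); requiring this ≤ 0.0810 gives R_L ≥ R_th(1/0.0810 − 1) = 1.822 × 11.35 = 20.7 kΩ.

R_L(min) ≈ 20.7 kΩ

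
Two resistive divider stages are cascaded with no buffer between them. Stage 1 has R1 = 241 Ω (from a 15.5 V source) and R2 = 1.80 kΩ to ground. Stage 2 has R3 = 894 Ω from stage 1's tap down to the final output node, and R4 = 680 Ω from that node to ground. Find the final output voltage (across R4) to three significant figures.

V_out ≈ 5.20 V

Stage 2 presents R3+R4 = 1574 Ω as a load on stage 1's tap.
Stage 1's lower leg becomes R2‖(R3+R4) = 839.7 Ω, so V_mid = 15.5 × 839.7/1081 = 12.04 V.
Stage 2 is itself unloaded: V_out = V_mid × R4/(R3+R4) = 12.04 × 680/1574 = 5.20 V.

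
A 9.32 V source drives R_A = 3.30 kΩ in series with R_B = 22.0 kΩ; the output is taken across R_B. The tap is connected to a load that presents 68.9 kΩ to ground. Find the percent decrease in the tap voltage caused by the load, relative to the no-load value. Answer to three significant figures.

The divider's output (Thévenin) resistance is R_A‖R_B = 2.870 kΩ.
Fractional drop under load = R_th/(R_th + R_L) = 2.870 / (2.870 + 68.9) = 0.03998.
So the output falls by 4.00 %.

4.00 %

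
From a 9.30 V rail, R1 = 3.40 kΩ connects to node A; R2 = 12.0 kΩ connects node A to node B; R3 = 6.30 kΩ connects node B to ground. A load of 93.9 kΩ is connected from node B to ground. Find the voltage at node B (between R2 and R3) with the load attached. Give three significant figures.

V ≈ 2.58 V

At node B, R3 is in parallel with the load: R3‖R_L = 5.904 kΩ.
Below node A the resistance is R2 + (R3‖R_L) = 17.90 kΩ, so V_A = 9.30 × 17.90/21.30 = 7.816 V.
Then V_B = V_A × (R3‖R_L)/(R2 + R3‖R_L) = 7.816 × 5.904/17.90 = 2.58 V.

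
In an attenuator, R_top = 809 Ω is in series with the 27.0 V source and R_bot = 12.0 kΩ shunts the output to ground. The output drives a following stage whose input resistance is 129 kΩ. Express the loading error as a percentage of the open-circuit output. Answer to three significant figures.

The divider's output (Thévenin) resistance is R_top‖R_bot = 757.9 Ω.
Fractional drop under load = R_th/(R_th + R_L) = 757.9 / (757.9 + 129000) = 0.005841.
So the output falls by 0.584 %.

0.584 %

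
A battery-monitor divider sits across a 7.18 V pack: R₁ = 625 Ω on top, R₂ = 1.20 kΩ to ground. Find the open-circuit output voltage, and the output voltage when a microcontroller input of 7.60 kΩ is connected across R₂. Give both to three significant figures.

Open-circuit: V = 7.18 × 1200/(625 + 1200) = 4.72 V.
With the load, R₂ becomes R₂‖R_L = 1036 Ω, so V = 7.18 × 1036/1661 = 4.48 V.

Unloaded: 4.72 V; loaded: 4.48 V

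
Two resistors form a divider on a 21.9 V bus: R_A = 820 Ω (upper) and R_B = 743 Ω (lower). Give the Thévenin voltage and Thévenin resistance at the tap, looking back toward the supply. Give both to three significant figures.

V_th is the open-circuit tap voltage: 21.9 × 743/(820 + 743) = 10.4 V.
With the supply zeroed, R_A and R_B appear in parallel from the tap: R_th = R_A‖R_B = (820 × 743)/1563 = 390 Ω.

V_th = 10.4 V, R_th = 390 Ω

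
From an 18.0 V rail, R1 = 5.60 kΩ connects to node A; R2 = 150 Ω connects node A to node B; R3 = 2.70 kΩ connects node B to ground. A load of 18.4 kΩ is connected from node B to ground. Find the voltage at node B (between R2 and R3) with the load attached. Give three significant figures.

At node B, R3 is in parallel with the load: R3‖R_L = 2355 Ω.
Below node A the resistance is R2 + (R3‖R_L) = 2505 Ω, so V_A = 18.0 × 2505/8105 = 5.562 V.
Then V_B = V_A × (R3‖R_L)/(R2 + R3‖R_L) = 5.562 × 2355/2505 = 5.23 V.

V ≈ 5.23 V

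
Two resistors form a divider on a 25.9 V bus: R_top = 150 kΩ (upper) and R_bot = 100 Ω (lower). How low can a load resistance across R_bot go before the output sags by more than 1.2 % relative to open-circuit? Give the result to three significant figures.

Output resistance R_th = R_top‖R_bot = (150000 × 100)/150100 = 99.93 Ω.
The fractional drop is R_th/(R_th + R_L); requiring this ≤ 0.0120 gives R_L ≥ R_th(1/0.0120 − 1) = 99.93 × 82.33 = 8.23 kΩ.

R_L(min) ≈ 8.23 kΩ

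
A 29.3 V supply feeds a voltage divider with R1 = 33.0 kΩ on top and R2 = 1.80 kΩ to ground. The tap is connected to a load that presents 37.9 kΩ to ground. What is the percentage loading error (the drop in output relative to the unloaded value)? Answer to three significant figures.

The divider's output (Thévenin) resistance is R1‖R2 = 1.707 kΩ.
Fractional drop under load = R_th/(R_th + R_L) = 1.707 / (1.707 + 37.9) = 0.04310.
So the output falls by 4.31 %.

4.31 %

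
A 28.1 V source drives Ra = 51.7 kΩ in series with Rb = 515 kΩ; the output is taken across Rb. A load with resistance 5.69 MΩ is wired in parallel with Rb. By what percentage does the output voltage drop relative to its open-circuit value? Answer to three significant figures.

The divider's output (Thévenin) resistance is Ra‖Rb = 46.98 kΩ.
Fractional drop under load = R_th/(R_th + R_L) = 46.98 / (46.98 + 5690) = 0.008190.
So the output falls by 0.819 %.

0.819 %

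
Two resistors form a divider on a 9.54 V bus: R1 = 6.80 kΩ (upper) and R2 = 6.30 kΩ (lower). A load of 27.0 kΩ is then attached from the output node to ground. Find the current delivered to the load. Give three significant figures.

I_L ≈ 0.152 mA

R2‖R_L = 5.108 kΩ; V_out = 9.54 × 5.108/11.91 = 4.092 V.
I_L = V_out / R_L = 4.092 / 27.0 kΩ = 0.152 mA.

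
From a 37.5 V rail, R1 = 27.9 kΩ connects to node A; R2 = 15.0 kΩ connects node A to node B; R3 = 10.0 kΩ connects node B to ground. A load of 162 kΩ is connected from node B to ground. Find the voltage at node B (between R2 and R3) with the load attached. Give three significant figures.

At node B, R3 is in parallel with the load: R3‖R_L = 9.419 kΩ.
Below node A the resistance is R2 + (R3‖R_L) = 24.42 kΩ, so V_A = 37.5 × 24.42/52.32 = 17.50 V.
Then V_B = V_A × (R3‖R_L)/(R2 + R3‖R_L) = 17.50 × 9.419/24.42 = 6.75 V.

V ≈ 6.75 V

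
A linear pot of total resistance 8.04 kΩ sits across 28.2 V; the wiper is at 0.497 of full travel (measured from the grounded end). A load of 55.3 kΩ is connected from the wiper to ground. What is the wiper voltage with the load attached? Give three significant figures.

V ≈ 13.5 V

The wiper splits the pot into (1−α)R = 4.044 kΩ above and αR = 3.996 kΩ below.
Lower section ‖ load = 3.727 kΩ.
V_wiper = 28.2 × 3.727/(4.044 + 3.727) = 13.5 V.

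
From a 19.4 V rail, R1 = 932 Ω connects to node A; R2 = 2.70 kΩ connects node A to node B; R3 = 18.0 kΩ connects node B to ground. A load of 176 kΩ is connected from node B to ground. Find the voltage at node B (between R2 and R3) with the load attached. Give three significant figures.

At node B, R3 is in parallel with the load: R3‖R_L = 16330 Ω.
Below node A the resistance is R2 + (R3‖R_L) = 19030 Ω, so V_A = 19.4 × 19030/19960 = 18.49 V.
Then V_B = V_A × (R3‖R_L)/(R2 + R3‖R_L) = 18.49 × 16330/19030 = 15.9 V.

V ≈ 15.9 V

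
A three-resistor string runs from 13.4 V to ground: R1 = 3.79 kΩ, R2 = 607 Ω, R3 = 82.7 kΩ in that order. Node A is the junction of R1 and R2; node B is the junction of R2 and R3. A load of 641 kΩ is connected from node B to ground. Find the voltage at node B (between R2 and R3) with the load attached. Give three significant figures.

At node B, R3 is in parallel with the load: R3‖R_L = 73250 Ω.
Below node A the resistance is R2 + (R3‖R_L) = 73860 Ω, so V_A = 13.4 × 73860/77650 = 12.75 V.
Then V_B = V_A × (R3‖R_L)/(R2 + R3‖R_L) = 12.75 × 73250/73860 = 12.6 V.

V ≈ 12.6 V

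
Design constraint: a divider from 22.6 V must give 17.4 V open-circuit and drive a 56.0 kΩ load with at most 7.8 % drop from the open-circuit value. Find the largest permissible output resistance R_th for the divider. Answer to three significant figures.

Loading drop = R_th/(R_th + R_L) ≤ 0.0780, so R_th ≤ R_L · ε/(1−ε) = 56.0 kΩ × 0.0780/0.9220 = 4.74 kΩ.
(Any R1, R2 with R2/(R1+R2) = 0.770 and R1‖R2 ≤ 4.74 kΩ will meet the spec.)

R_th ≤ 4.74 kΩ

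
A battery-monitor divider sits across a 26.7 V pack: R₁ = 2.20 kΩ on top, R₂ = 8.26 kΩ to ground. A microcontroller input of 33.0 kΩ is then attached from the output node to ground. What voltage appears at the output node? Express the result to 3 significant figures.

V_out ≈ 20.0 V

The load sits in parallel with R₂: R₂‖R_L = (8.26 × 33.0) / (8.26 + 33.0) = 6.606 kΩ.
V_out = 26.7 × 6.606 / (2.20 + 6.606) = 26.7 × 6.606/8.806 = 20.0 V.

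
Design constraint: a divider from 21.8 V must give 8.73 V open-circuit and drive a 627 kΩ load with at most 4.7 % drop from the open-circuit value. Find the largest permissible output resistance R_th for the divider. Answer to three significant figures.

Loading drop = R_th/(R_th + R_L) ≤ 0.0470, so R_th ≤ R_L · ε/(1−ε) = 627 kΩ × 0.0470/0.9530 = 30.9 kΩ.

R_th ≤ 30.9 kΩ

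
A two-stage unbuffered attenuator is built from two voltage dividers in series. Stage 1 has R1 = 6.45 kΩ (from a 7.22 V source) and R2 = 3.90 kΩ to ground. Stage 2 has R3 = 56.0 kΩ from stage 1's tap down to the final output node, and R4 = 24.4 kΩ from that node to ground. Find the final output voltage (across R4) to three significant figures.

Stage 2 presents R3+R4 = 80.40 kΩ as a load on stage 1's tap.
Stage 1's lower leg becomes R2‖(R3+R4) = 3.720 kΩ, so V_mid = 7.22 × 3.720/10.17 = 2.641 V.
Stage 2 is itself unloaded: V_out = V_mid × R4/(R3+R4) = 2.641 × 24.4/80.40 = 0.801 V.

V_out ≈ 0.801 V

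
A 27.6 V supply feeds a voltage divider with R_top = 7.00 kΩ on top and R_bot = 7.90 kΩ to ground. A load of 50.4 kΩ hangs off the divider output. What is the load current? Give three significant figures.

I_L ≈ 0.270 mA

R_bot‖R_L = 6.830 kΩ; V_out = 27.6 × 6.830/13.83 = 13.63 V.
I_L = V_out / R_L = 13.63 / 50.4 kΩ = 0.270 mA.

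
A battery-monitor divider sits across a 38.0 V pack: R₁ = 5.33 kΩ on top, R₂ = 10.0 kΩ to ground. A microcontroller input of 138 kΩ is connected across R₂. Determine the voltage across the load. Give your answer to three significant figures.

The load sits in parallel with R₂: R₂‖R_L = (10.0 × 138) / (10.0 + 138) = 9.324 kΩ.
V_out = 38.0 × 9.324 / (5.33 + 9.324) = 38.0 × 9.324/14.65 = 24.2 V.
(Unloaded it would have been 24.8 V.)

V_out ≈ 24.2 V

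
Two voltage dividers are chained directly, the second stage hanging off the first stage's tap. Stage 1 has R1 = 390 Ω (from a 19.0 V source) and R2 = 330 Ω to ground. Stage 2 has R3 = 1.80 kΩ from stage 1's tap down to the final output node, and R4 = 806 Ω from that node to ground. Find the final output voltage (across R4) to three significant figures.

Stage 2 presents R3+R4 = 2606 Ω as a load on stage 1's tap.
Stage 1's lower leg becomes R2‖(R3+R4) = 292.9 Ω, so V_mid = 19.0 × 292.9/682.9 = 8.149 V.
Stage 2 is itself unloaded: V_out = V_mid × R4/(R3+R4) = 8.149 × 806/2606 = 2.52 V.

V_out ≈ 2.52 V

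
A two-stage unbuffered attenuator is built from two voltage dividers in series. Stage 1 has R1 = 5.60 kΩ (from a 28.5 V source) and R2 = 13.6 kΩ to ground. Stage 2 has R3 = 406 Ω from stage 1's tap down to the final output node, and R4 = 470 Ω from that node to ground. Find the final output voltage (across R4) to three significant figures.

V_out ≈ 1.96 V

Stage 2 presents R3+R4 = 876.0 Ω as a load on stage 1's tap.
Stage 1's lower leg becomes R2‖(R3+R4) = 823.0 Ω, so V_mid = 28.5 × 823.0/6423 = 3.652 V.
Stage 2 is itself unloaded: V_out = V_mid × R4/(R3+R4) = 3.652 × 470/876.0 = 1.96 V.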